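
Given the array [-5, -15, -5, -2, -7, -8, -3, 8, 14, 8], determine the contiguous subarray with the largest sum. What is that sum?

Using Kadane's algorithm on [-5, -15, -5, -2, -7, -8, -3, 8, 14, 8]:

Scanning through the array:
Position 1 (value -15): max_ending_here = -15, max_so_far = -5
Position 2 (value -5): max_ending_here = -5, max_so_far = -5
Position 3 (value -2): max_ending_here = -2, max_so_far = -2
Position 4 (value -7): max_ending_here = -7, max_so_far = -2
Position 5 (value -8): max_ending_here = -8, max_so_far = -2
Position 6 (value -3): max_ending_here = -3, max_so_far = -2
Position 7 (value 8): max_ending_here = 8, max_so_far = 8
Position 8 (value 14): max_ending_here = 22, max_so_far = 22
Position 9 (value 8): max_ending_here = 30, max_so_far = 30

Maximum subarray: [8, 14, 8]
Maximum sum: 30

The maximum subarray is [8, 14, 8] with sum 30. This subarray runs from index 7 to index 9.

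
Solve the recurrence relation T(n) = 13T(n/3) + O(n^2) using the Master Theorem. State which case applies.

Master Theorem for T(n) = 13T(n/3) + O(n^2):

a = 13, b = 3, c = 2
log_b(a) = log_3(13) = 2.3347

Case 1: c = 2 < log_3(13) = 2.3347
T(n) = O(n^(log_3 13))

For T(n) = 13T(n/3) + O(n^2): log_3(13) = 2.3347. This is Case 1 of the Master Theorem (c < log_b(a), work dominated by leaves), giving O(n^(log_3 13)).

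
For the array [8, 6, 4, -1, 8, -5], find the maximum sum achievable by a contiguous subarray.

Using Kadane's algorithm on [8, 6, 4, -1, 8, -5]:

Scanning through the array:
Position 1 (value 6): max_ending_here = 14, max_so_far = 14
Position 2 (value 4): max_ending_here = 18, max_so_far = 18
Position 3 (value -1): max_ending_here = 17, max_so_far = 18
Position 4 (value 8): max_ending_here = 25, max_so_far = 25
Position 5 (value -5): max_ending_here = 20, max_so_far = 25

Maximum subarray: [8, 6, 4, -1, 8]
Maximum sum: 25

The maximum subarray is [8, 6, 4, -1, 8] with sum 25. This subarray runs from index 0 to index 4.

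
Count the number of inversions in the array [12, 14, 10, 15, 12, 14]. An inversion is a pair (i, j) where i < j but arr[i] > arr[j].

Finding inversions in [12, 14, 10, 15, 12, 14]:

(0, 2): arr[0]=12 > arr[2]=10
(1, 2): arr[1]=14 > arr[2]=10
(1, 4): arr[1]=14 > arr[4]=12
(3, 4): arr[3]=15 > arr[4]=12
(3, 5): arr[3]=15 > arr[5]=14

Total inversions: 5

The array has 5 inversion(s): (0,2), (1,2), (1,4), (3,4), (3,5). Each pair (i,j) satisfies i < j and arr[i] > arr[j].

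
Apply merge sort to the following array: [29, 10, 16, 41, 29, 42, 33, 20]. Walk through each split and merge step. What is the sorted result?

Merge sort trace:

Split: [29, 10, 16, 41, 29, 42, 33, 20] -> [29, 10, 16, 41] and [29, 42, 33, 20]
  Split: [29, 10, 16, 41] -> [29, 10] and [16, 41]
    Split: [29, 10] -> [29] and [10]
    Merge: [29] + [10] -> [10, 29]
    Split: [16, 41] -> [16] and [41]
    Merge: [16] + [41] -> [16, 41]
  Merge: [10, 29] + [16, 41] -> [10, 16, 29, 41]
  Split: [29, 42, 33, 20] -> [29, 42] and [33, 20]
    Split: [29, 42] -> [29] and [42]
    Merge: [29] + [42] -> [29, 42]
    Split: [33, 20] -> [33] and [20]
    Merge: [33] + [20] -> [20, 33]
  Merge: [29, 42] + [20, 33] -> [20, 29, 33, 42]
Merge: [10, 16, 29, 41] + [20, 29, 33, 42] -> [10, 16, 20, 29, 29, 33, 41, 42]

Final sorted array: [10, 16, 20, 29, 29, 33, 41, 42]

The merge sort proceeds by recursively splitting the array and merging sorted halves.
After all merges, the sorted array is [10, 16, 20, 29, 29, 33, 41, 42].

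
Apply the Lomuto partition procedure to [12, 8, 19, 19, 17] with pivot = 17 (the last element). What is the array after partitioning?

Lomuto partition with pivot = 17:

Initial array: [12, 8, 19, 19, 17]

arr[0]=12 <= 17: swap with position 0, array becomes [12, 8, 19, 19, 17]
arr[1]=8 <= 17: swap with position 1, array becomes [12, 8, 19, 19, 17]
arr[2]=19 > 17: no swap
arr[3]=19 > 17: no swap

Place pivot at position 2: [12, 8, 17, 19, 19]
Pivot position: 2

After partitioning with pivot 17, the array becomes [12, 8, 17, 19, 19]. The pivot is placed at index 2. All elements to the left of the pivot are <= 17, and all elements to the right are > 17.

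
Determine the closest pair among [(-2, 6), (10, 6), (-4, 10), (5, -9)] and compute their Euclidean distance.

Computing all pairwise distances among 4 points:

d((-2, 6), (10, 6)) = 12.0
d((-2, 6), (-4, 10)) = 4.4721 <-- minimum
d((-2, 6), (5, -9)) = 16.5529
d((10, 6), (-4, 10)) = 14.5602
d((10, 6), (5, -9)) = 15.8114
d((-4, 10), (5, -9)) = 21.0238

Closest pair: (-2, 6) and (-4, 10) with distance 4.4721

The closest pair is (-2, 6) and (-4, 10) with Euclidean distance 4.4721. For 4 points, brute-force pairwise comparison is shown above. For large n, the divide-and-conquer algorithm (sort by x, recurse on halves, check the dividing strip) achieves O(n log n).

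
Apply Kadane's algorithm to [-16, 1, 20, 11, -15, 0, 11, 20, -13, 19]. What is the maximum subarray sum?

Using Kadane's algorithm on [-16, 1, 20, 11, -15, 0, 11, 20, -13, 19]:

Scanning through the array:
Position 1 (value 1): max_ending_here = 1, max_so_far = 1
Position 2 (value 20): max_ending_here = 21, max_so_far = 21
Position 3 (value 11): max_ending_here = 32, max_so_far = 32
Position 4 (value -15): max_ending_here = 17, max_so_far = 32
Position 5 (value 0): max_ending_here = 17, max_so_far = 32
Position 6 (value 11): max_ending_here = 28, max_so_far = 32
Position 7 (value 20): max_ending_here = 48, max_so_far = 48
Position 8 (value -13): max_ending_here = 35, max_so_far = 48
Position 9 (value 19): max_ending_here = 54, max_so_far = 54

Maximum subarray: [1, 20, 11, -15, 0, 11, 20, -13, 19]
Maximum sum: 54

The maximum subarray is [1, 20, 11, -15, 0, 11, 20, -13, 19] with sum 54. This subarray runs from index 1 to index 9.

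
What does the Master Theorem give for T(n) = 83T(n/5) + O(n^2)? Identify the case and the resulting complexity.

Master Theorem for T(n) = 83T(n/5) + O(n^2):

a = 83, b = 5, c = 2
log_b(a) = log_5(83) = 2.7456

Case 1: c = 2 < log_5(83) = 2.7456
T(n) = O(n^(log_5 83))

For T(n) = 83T(n/5) + O(n^2): log_5(83) = 2.7456. This is Case 1 of the Master Theorem (c < log_b(a), work dominated by leaves), giving O(n^(log_5 83)).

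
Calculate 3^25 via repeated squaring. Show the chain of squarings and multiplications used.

Computing 3^25 by squaring (build up from 3^1; each line after the first costs one multiplication):

3^1 = 3
3^2 = (3^1)^2 = 3^2 = 9
3^3 = 3 * 3^2 = 3 * 9 = 27
3^6 = (3^3)^2 = 27^2 = 729
3^12 = (3^6)^2 = 729^2 = 531441
3^24 = (3^12)^2 = 531441^2 = 282429536481
3^25 = 3 * 3^24 = 3 * 282429536481 = 847288609443

Result: 847288609443
Multiplications needed: 6 (6 lines after 3^1)

3^25 = 847288609443. Using exponentiation by squaring, this requires 6 multiplications. The key idea: if the exponent is even, square the half-power; if odd, multiply by the base once.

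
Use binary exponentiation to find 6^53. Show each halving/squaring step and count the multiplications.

Computing 6^53 by squaring (build up from 6^1; each line after the first costs one multiplication):

6^1 = 6
6^2 = (6^1)^2 = 6^2 = 36
6^3 = 6 * 6^2 = 6 * 36 = 216
6^6 = (6^3)^2 = 216^2 = 46656
6^12 = (6^6)^2 = 46656^2 = 2176782336
6^13 = 6 * 6^12 = 6 * 2176782336 = 13060694016
6^26 = (6^13)^2 = 13060694016^2 = 170581728179578208256
6^52 = (6^26)^2 = 170581728179578208256^2 = 29098125988731506183153025616435306561536
6^53 = 6 * 6^52 = 6 * 29098125988731506183153025616435306561536 = 174588755932389037098918153698611839369216

Result: 174588755932389037098918153698611839369216
Multiplications needed: 8 (8 lines after 6^1)

6^53 = 174588755932389037098918153698611839369216. Using exponentiation by squaring, this requires 8 multiplications. The key idea: if the exponent is even, square the half-power; if odd, multiply by the base once.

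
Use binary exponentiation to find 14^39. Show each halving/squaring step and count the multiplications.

Computing 14^39 by squaring (build up from 14^1; each line after the first costs one multiplication):

14^1 = 14
14^2 = (14^1)^2 = 14^2 = 196
14^4 = (14^2)^2 = 196^2 = 38416
14^8 = (14^4)^2 = 38416^2 = 1475789056
14^9 = 14 * 14^8 = 14 * 1475789056 = 20661046784
14^18 = (14^9)^2 = 20661046784^2 = 426878854210636742656
14^19 = 14 * 14^18 = 14 * 426878854210636742656 = 5976303958948914397184
14^38 = (14^19)^2 = 5976303958948914397184^2 = 35716209009748467500288285041727074107129856
14^39 = 14 * 14^38 = 14 * 35716209009748467500288285041727074107129856 = 500026926136478545004035990584179037499817984

Result: 500026926136478545004035990584179037499817984
Multiplications needed: 8 (8 lines after 14^1)

14^39 = 500026926136478545004035990584179037499817984. Using exponentiation by squaring, this requires 8 multiplications. The key idea: if the exponent is even, square the half-power; if odd, multiply by the base once.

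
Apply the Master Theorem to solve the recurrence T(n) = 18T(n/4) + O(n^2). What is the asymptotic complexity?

Master Theorem for T(n) = 18T(n/4) + O(n^2):

a = 18, b = 4, c = 2
log_b(a) = log_4(18) = 2.0850

Case 1: c = 2 < log_4(18) = 2.0850
T(n) = O(n^(log_4 18))

For T(n) = 18T(n/4) + O(n^2): log_4(18) = 2.0850. This is Case 1 of the Master Theorem (c < log_b(a), work dominated by leaves), giving O(n^(log_4 18)).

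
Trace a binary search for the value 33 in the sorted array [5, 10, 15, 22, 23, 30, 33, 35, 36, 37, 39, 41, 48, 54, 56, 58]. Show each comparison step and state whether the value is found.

Binary search for 33 in [5, 10, 15, 22, 23, 30, 33, 35, 36, 37, 39, 41, 48, 54, 56, 58]:

lo=0, hi=15, mid=7, arr[mid]=35 -> 35 > 33, search left half
lo=0, hi=6, mid=3, arr[mid]=22 -> 22 < 33, search right half
lo=4, hi=6, mid=5, arr[mid]=30 -> 30 < 33, search right half
lo=6, hi=6, mid=6, arr[mid]=33 -> Found target at index 6!

Binary search finds 33 at index 6 after 4 comparisons. The search repeatedly halves the search space by comparing with the middle element.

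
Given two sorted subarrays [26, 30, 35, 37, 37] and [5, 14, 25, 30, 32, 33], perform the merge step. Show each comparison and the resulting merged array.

Merging process:

Compare 26 vs 5: take 5 from right. Merged: [5]
Compare 26 vs 14: take 14 from right. Merged: [5, 14]
Compare 26 vs 25: take 25 from right. Merged: [5, 14, 25]
Compare 26 vs 30: take 26 from left. Merged: [5, 14, 25, 26]
Compare 30 vs 30: take 30 from left. Merged: [5, 14, 25, 26, 30]
Compare 35 vs 30: take 30 from right. Merged: [5, 14, 25, 26, 30, 30]
Compare 35 vs 32: take 32 from right. Merged: [5, 14, 25, 26, 30, 30, 32]
Compare 35 vs 33: take 33 from right. Merged: [5, 14, 25, 26, 30, 30, 32, 33]
Append remaining from left: [35, 37, 37]. Merged: [5, 14, 25, 26, 30, 30, 32, 33, 35, 37, 37]

Final merged array: [5, 14, 25, 26, 30, 30, 32, 33, 35, 37, 37]
Total comparisons: 8

The merged array is [5, 14, 25, 26, 30, 30, 32, 33, 35, 37, 37], requiring 8 comparisons. The merge step runs in O(n) time where n is the total number of elements.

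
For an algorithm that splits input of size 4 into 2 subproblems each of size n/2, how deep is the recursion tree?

For divide and conquer with division factor 2:

Problem sizes at each level:
Level 0: 4
Level 1: 2
Level 2: 1

The root is level 0 and the size-1 base case is level 2 (the tree spans levels 0 through 2, i.e. 3 levels counting the root), so the depth is the number of divisions: log_2(4) = 2

The recursion tree depth is log_2(4) = 2. At each level, the problem size is divided by 2, so it takes 2 divisions to reduce to a base case of size 1. The algorithm makes 2 recursive calls at each level.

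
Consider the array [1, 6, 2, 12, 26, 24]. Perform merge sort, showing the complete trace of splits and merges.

Merge sort trace:

Split: [1, 6, 2, 12, 26, 24] -> [1, 6, 2] and [12, 26, 24]
  Split: [1, 6, 2] -> [1] and [6, 2]
    Split: [6, 2] -> [6] and [2]
    Merge: [6] + [2] -> [2, 6]
  Merge: [1] + [2, 6] -> [1, 2, 6]
  Split: [12, 26, 24] -> [12] and [26, 24]
    Split: [26, 24] -> [26] and [24]
    Merge: [26] + [24] -> [24, 26]
  Merge: [12] + [24, 26] -> [12, 24, 26]
Merge: [1, 2, 6] + [12, 24, 26] -> [1, 2, 6, 12, 24, 26]

Final sorted array: [1, 2, 6, 12, 24, 26]

The merge sort proceeds by recursively splitting the array and merging sorted halves.
After all merges, the sorted array is [1, 2, 6, 12, 24, 26].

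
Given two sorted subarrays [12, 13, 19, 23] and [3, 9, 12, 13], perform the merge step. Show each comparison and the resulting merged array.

Merging process:

Compare 12 vs 3: take 3 from right. Merged: [3]
Compare 12 vs 9: take 9 from right. Merged: [3, 9]
Compare 12 vs 12: take 12 from left. Merged: [3, 9, 12]
Compare 13 vs 12: take 12 from right. Merged: [3, 9, 12, 12]
Compare 13 vs 13: take 13 from left. Merged: [3, 9, 12, 12, 13]
Compare 19 vs 13: take 13 from right. Merged: [3, 9, 12, 12, 13, 13]
Append remaining from left: [19, 23]. Merged: [3, 9, 12, 12, 13, 13, 19, 23]

Final merged array: [3, 9, 12, 12, 13, 13, 19, 23]
Total comparisons: 6

The merged array is [3, 9, 12, 12, 13, 13, 19, 23], requiring 6 comparisons. The merge step runs in O(n) time where n is the total number of elements.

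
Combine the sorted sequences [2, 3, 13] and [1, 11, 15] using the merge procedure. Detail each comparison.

Merging process:

Compare 2 vs 1: take 1 from right. Merged: [1]
Compare 2 vs 11: take 2 from left. Merged: [1, 2]
Compare 3 vs 11: take 3 from left. Merged: [1, 2, 3]
Compare 13 vs 11: take 11 from right. Merged: [1, 2, 3, 11]
Compare 13 vs 15: take 13 from left. Merged: [1, 2, 3, 11, 13]
Append remaining from right: [15]. Merged: [1, 2, 3, 11, 13, 15]

Final merged array: [1, 2, 3, 11, 13, 15]
Total comparisons: 5

The merged array is [1, 2, 3, 11, 13, 15], requiring 5 comparisons. The merge step runs in O(n) time where n is the total number of elements.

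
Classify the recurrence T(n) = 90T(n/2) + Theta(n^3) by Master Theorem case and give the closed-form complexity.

Master Theorem for T(n) = 90T(n/2) + O(n^3):

a = 90, b = 2, c = 3
log_b(a) = log_2(90) = 6.4919

Case 1: c = 3 < log_2(90) = 6.4919
T(n) = O(n^(log_2 90))

For T(n) = 90T(n/2) + O(n^3): log_2(90) = 6.4919. This is Case 1 of the Master Theorem (c < log_b(a), work dominated by leaves), giving O(n^(log_2 90)).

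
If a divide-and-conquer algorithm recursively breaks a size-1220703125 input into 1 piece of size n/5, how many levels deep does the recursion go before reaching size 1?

For divide and conquer with division factor 5:

Problem sizes at each level:
Level 0: 1220703125
Level 1: 244140625
Level 2: 48828125
Level 3: 9765625
Level 4: 1953125
Level 5: 390625
Level 6: 78125
Level 7: 15625
Level 8: 3125
Level 9: 625
Level 10: 125
Level 11: 25
Level 12: 5
Level 13: 1

The root is level 0 and the size-1 base case is level 13 (the tree spans levels 0 through 13, i.e. 14 levels counting the root), so the depth is the number of divisions: log_5(1220703125) = 13

The recursion tree depth is log_5(1220703125) = 13. At each level, the problem size is divided by 5, so it takes 13 divisions to reduce to a base case of size 1. The algorithm makes 1 recursive call at each level.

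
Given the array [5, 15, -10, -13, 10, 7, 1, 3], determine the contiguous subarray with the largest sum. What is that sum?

Using Kadane's algorithm on [5, 15, -10, -13, 10, 7, 1, 3]:

Scanning through the array:
Position 1 (value 15): max_ending_here = 20, max_so_far = 20
Position 2 (value -10): max_ending_here = 10, max_so_far = 20
Position 3 (value -13): max_ending_here = -3, max_so_far = 20
Position 4 (value 10): max_ending_here = 10, max_so_far = 20
Position 5 (value 7): max_ending_here = 17, max_so_far = 20
Position 6 (value 1): max_ending_here = 18, max_so_far = 20
Position 7 (value 3): max_ending_here = 21, max_so_far = 21

Maximum subarray: [10, 7, 1, 3]
Maximum sum: 21

The maximum subarray is [10, 7, 1, 3] with sum 21. This subarray runs from index 4 to index 7.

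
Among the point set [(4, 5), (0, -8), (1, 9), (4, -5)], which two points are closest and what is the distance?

Computing all pairwise distances among 4 points:

d((4, 5), (0, -8)) = 13.6015
d((4, 5), (1, 9)) = 5.0 <-- minimum
d((4, 5), (4, -5)) = 10.0
d((0, -8), (1, 9)) = 17.0294
d((0, -8), (4, -5)) = 5.0 <-- minimum
d((1, 9), (4, -5)) = 14.3178

Minimum distance: 5.0 (tie among 2 pairs: (4, 5) and (1, 9); (0, -8) and (4, -5))

The minimum Euclidean distance is 5.0. There is a tie: 2 pairs achieve this minimum — (4, 5) and (1, 9); (0, -8) and (4, -5). Any of these is a valid closest pair. For 4 points, brute-force pairwise comparison is shown above. For large n, the divide-and-conquer algorithm (sort by x, recurse on halves, check the dividing strip) achieves O(n log n).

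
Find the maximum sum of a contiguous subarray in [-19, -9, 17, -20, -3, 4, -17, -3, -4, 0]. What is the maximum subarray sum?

Using Kadane's algorithm on [-19, -9, 17, -20, -3, 4, -17, -3, -4, 0]:

Scanning through the array:
Position 1 (value -9): max_ending_here = -9, max_so_far = -9
Position 2 (value 17): max_ending_here = 17, max_so_far = 17
Position 3 (value -20): max_ending_here = -3, max_so_far = 17
Position 4 (value -3): max_ending_here = -3, max_so_far = 17
Position 5 (value 4): max_ending_here = 4, max_so_far = 17
Position 6 (value -17): max_ending_here = -13, max_so_far = 17
Position 7 (value -3): max_ending_here = -3, max_so_far = 17
Position 8 (value -4): max_ending_here = -4, max_so_far = 17
Position 9 (value 0): max_ending_here = 0, max_so_far = 17

Maximum subarray: [17]
Maximum sum: 17

The maximum subarray is [17] with sum 17. This subarray runs from index 2 to index 2.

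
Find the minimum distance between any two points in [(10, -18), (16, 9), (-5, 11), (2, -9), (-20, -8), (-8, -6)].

Computing all pairwise distances among 6 points:

d((10, -18), (16, 9)) = 27.6586
d((10, -18), (-5, 11)) = 32.6497
d((10, -18), (2, -9)) = 12.0416
d((10, -18), (-20, -8)) = 31.6228
d((10, -18), (-8, -6)) = 21.6333
d((16, 9), (-5, 11)) = 21.095
d((16, 9), (2, -9)) = 22.8035
d((16, 9), (-20, -8)) = 39.8121
d((16, 9), (-8, -6)) = 28.3019
d((-5, 11), (2, -9)) = 21.1896
d((-5, 11), (-20, -8)) = 24.2074
d((-5, 11), (-8, -6)) = 17.2627
d((2, -9), (-20, -8)) = 22.0227
d((2, -9), (-8, -6)) = 10.4403 <-- minimum
d((-20, -8), (-8, -6)) = 12.1655

Closest pair: (2, -9) and (-8, -6) with distance 10.4403

The closest pair is (2, -9) and (-8, -6) with Euclidean distance 10.4403. For 6 points, brute-force pairwise comparison is shown above. For large n, the divide-and-conquer algorithm (sort by x, recurse on halves, check the dividing strip) achieves O(n log n).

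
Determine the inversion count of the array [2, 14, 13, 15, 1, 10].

Finding inversions in [2, 14, 13, 15, 1, 10]:

(0, 4): arr[0]=2 > arr[4]=1
(1, 2): arr[1]=14 > arr[2]=13
(1, 4): arr[1]=14 > arr[4]=1
(1, 5): arr[1]=14 > arr[5]=10
(2, 4): arr[2]=13 > arr[4]=1
(2, 5): arr[2]=13 > arr[5]=10
(3, 4): arr[3]=15 > arr[4]=1
(3, 5): arr[3]=15 > arr[5]=10

Total inversions: 8

The array has 8 inversion(s): (0,4), (1,2), (1,4), (1,5), (2,4), (2,5), (3,4), (3,5). Each pair (i,j) satisfies i < j and arr[i] > arr[j].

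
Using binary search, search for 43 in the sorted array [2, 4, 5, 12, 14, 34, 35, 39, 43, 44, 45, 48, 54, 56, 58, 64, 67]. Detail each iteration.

Binary search for 43 in [2, 4, 5, 12, 14, 34, 35, 39, 43, 44, 45, 48, 54, 56, 58, 64, 67]:

lo=0, hi=16, mid=8, arr[mid]=43 -> Found target at index 8!

Binary search finds 43 at index 8 after 1 comparisons. The search repeatedly halves the search space by comparing with the middle element.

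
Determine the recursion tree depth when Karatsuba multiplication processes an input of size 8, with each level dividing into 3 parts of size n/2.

For divide and conquer with division factor 2:

Problem sizes at each level:
Level 0: 8
Level 1: 4
Level 2: 2
Level 3: 1

The root is level 0 and the size-1 base case is level 3 (the tree spans levels 0 through 3, i.e. 4 levels counting the root), so the depth is the number of divisions: log_2(8) = 3

The recursion tree depth is log_2(8) = 3. At each level, the problem size is divided by 2, so it takes 3 divisions to reduce to a base case of size 1. The algorithm makes 3 recursive calls at each level.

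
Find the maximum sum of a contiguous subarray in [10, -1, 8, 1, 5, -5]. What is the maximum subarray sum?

Using Kadane's algorithm on [10, -1, 8, 1, 5, -5]:

Scanning through the array:
Position 1 (value -1): max_ending_here = 9, max_so_far = 10
Position 2 (value 8): max_ending_here = 17, max_so_far = 17
Position 3 (value 1): max_ending_here = 18, max_so_far = 18
Position 4 (value 5): max_ending_here = 23, max_so_far = 23
Position 5 (value -5): max_ending_here = 18, max_so_far = 23

Maximum subarray: [10, -1, 8, 1, 5]
Maximum sum: 23

The maximum subarray is [10, -1, 8, 1, 5] with sum 23. This subarray runs from index 0 to index 4.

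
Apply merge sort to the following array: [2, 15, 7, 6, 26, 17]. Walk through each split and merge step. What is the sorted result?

Merge sort trace:

Split: [2, 15, 7, 6, 26, 17] -> [2, 15, 7] and [6, 26, 17]
  Split: [2, 15, 7] -> [2] and [15, 7]
    Split: [15, 7] -> [15] and [7]
    Merge: [15] + [7] -> [7, 15]
  Merge: [2] + [7, 15] -> [2, 7, 15]
  Split: [6, 26, 17] -> [6] and [26, 17]
    Split: [26, 17] -> [26] and [17]
    Merge: [26] + [17] -> [17, 26]
  Merge: [6] + [17, 26] -> [6, 17, 26]
Merge: [2, 7, 15] + [6, 17, 26] -> [2, 6, 7, 15, 17, 26]

Final sorted array: [2, 6, 7, 15, 17, 26]

The merge sort proceeds by recursively splitting the array and merging sorted halves.
After all merges, the sorted array is [2, 6, 7, 15, 17, 26].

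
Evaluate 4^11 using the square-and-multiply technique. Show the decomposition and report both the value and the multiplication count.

Computing 4^11 by squaring (build up from 4^1; each line after the first costs one multiplication):

4^1 = 4
4^2 = (4^1)^2 = 4^2 = 16
4^4 = (4^2)^2 = 16^2 = 256
4^5 = 4 * 4^4 = 4 * 256 = 1024
4^10 = (4^5)^2 = 1024^2 = 1048576
4^11 = 4 * 4^10 = 4 * 1048576 = 4194304

Result: 4194304
Multiplications needed: 5 (5 lines after 4^1)

4^11 = 4194304. Using exponentiation by squaring, this requires 5 multiplications. The key idea: if the exponent is even, square the half-power; if odd, multiply by the base once.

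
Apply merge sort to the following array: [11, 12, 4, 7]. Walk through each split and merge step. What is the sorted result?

Merge sort trace:

Split: [11, 12, 4, 7] -> [11, 12] and [4, 7]
  Split: [11, 12] -> [11] and [12]
  Merge: [11] + [12] -> [11, 12]
  Split: [4, 7] -> [4] and [7]
  Merge: [4] + [7] -> [4, 7]
Merge: [11, 12] + [4, 7] -> [4, 7, 11, 12]

Final sorted array: [4, 7, 11, 12]

The merge sort proceeds by recursively splitting the array and merging sorted halves.
After all merges, the sorted array is [4, 7, 11, 12].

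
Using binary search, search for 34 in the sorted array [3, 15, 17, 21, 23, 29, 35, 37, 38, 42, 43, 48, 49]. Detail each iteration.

Binary search for 34 in [3, 15, 17, 21, 23, 29, 35, 37, 38, 42, 43, 48, 49]:

lo=0, hi=12, mid=6, arr[mid]=35 -> 35 > 34, search left half
lo=0, hi=5, mid=2, arr[mid]=17 -> 17 < 34, search right half
lo=3, hi=5, mid=4, arr[mid]=23 -> 23 < 34, search right half
lo=5, hi=5, mid=5, arr[mid]=29 -> 29 < 34, search right half
lo=6 > hi=5, target 34 not found

Binary search determines that 34 is not in the array after 4 comparisons. The search space was exhausted without finding the target.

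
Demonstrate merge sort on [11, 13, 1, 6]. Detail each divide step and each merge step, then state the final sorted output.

Merge sort trace:

Split: [11, 13, 1, 6] -> [11, 13] and [1, 6]
  Split: [11, 13] -> [11] and [13]
  Merge: [11] + [13] -> [11, 13]
  Split: [1, 6] -> [1] and [6]
  Merge: [1] + [6] -> [1, 6]
Merge: [11, 13] + [1, 6] -> [1, 6, 11, 13]

Final sorted array: [1, 6, 11, 13]

The merge sort proceeds by recursively splitting the array and merging sorted halves.
After all merges, the sorted array is [1, 6, 11, 13].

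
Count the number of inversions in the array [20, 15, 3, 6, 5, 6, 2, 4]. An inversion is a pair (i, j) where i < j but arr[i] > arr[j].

Finding inversions in [20, 15, 3, 6, 5, 6, 2, 4]:

(0, 1): arr[0]=20 > arr[1]=15
(0, 2): arr[0]=20 > arr[2]=3
(0, 3): arr[0]=20 > arr[3]=6
(0, 4): arr[0]=20 > arr[4]=5
(0, 5): arr[0]=20 > arr[5]=6
(0, 6): arr[0]=20 > arr[6]=2
(0, 7): arr[0]=20 > arr[7]=4
(1, 2): arr[1]=15 > arr[2]=3
(1, 3): arr[1]=15 > arr[3]=6
(1, 4): arr[1]=15 > arr[4]=5
(1, 5): arr[1]=15 > arr[5]=6
(1, 6): arr[1]=15 > arr[6]=2
(1, 7): arr[1]=15 > arr[7]=4
(2, 6): arr[2]=3 > arr[6]=2
(3, 4): arr[3]=6 > arr[4]=5
(3, 6): arr[3]=6 > arr[6]=2
(3, 7): arr[3]=6 > arr[7]=4
(4, 6): arr[4]=5 > arr[6]=2
(4, 7): arr[4]=5 > arr[7]=4
(5, 6): arr[5]=6 > arr[6]=2
(5, 7): arr[5]=6 > arr[7]=4

Total inversions: 21

The array has 21 inversion(s): (0,1), (0,2), (0,3), (0,4), (0,5), (0,6), (0,7), (1,2), (1,3), (1,4), (1,5), (1,6), (1,7), (2,6), (3,4), (3,6), (3,7), (4,6), (4,7), (5,6), (5,7). Each pair (i,j) satisfies i < j and arr[i] > arr[j].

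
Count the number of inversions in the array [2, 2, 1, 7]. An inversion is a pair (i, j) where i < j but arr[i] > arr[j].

Finding inversions in [2, 2, 1, 7]:

(0, 2): arr[0]=2 > arr[2]=1
(1, 2): arr[1]=2 > arr[2]=1

Total inversions: 2

The array has 2 inversion(s): (0,2), (1,2). Each pair (i,j) satisfies i < j and arr[i] > arr[j].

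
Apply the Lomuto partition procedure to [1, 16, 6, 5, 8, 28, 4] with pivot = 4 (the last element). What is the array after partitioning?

Lomuto partition with pivot = 4:

Initial array: [1, 16, 6, 5, 8, 28, 4]

arr[0]=1 <= 4: swap with position 0, array becomes [1, 16, 6, 5, 8, 28, 4]
arr[1]=16 > 4: no swap
arr[2]=6 > 4: no swap
arr[3]=5 > 4: no swap
arr[4]=8 > 4: no swap
arr[5]=28 > 4: no swap

Place pivot at position 1: [1, 4, 6, 5, 8, 28, 16]
Pivot position: 1

After partitioning with pivot 4, the array becomes [1, 4, 6, 5, 8, 28, 16]. The pivot is placed at index 1. All elements to the left of the pivot are <= 4, and all elements to the right are > 4.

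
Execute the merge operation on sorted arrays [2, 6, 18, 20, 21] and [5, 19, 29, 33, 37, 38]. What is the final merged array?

Merging process:

Compare 2 vs 5: take 2 from left. Merged: [2]
Compare 6 vs 5: take 5 from right. Merged: [2, 5]
Compare 6 vs 19: take 6 from left. Merged: [2, 5, 6]
Compare 18 vs 19: take 18 from left. Merged: [2, 5, 6, 18]
Compare 20 vs 19: take 19 from right. Merged: [2, 5, 6, 18, 19]
Compare 20 vs 29: take 20 from left. Merged: [2, 5, 6, 18, 19, 20]
Compare 21 vs 29: take 21 from left. Merged: [2, 5, 6, 18, 19, 20, 21]
Append remaining from right: [29, 33, 37, 38]. Merged: [2, 5, 6, 18, 19, 20, 21, 29, 33, 37, 38]

Final merged array: [2, 5, 6, 18, 19, 20, 21, 29, 33, 37, 38]
Total comparisons: 7

The merged array is [2, 5, 6, 18, 19, 20, 21, 29, 33, 37, 38], requiring 7 comparisons. The merge step runs in O(n) time where n is the total number of elements.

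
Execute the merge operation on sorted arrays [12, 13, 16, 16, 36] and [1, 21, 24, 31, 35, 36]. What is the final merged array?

Merging process:

Compare 12 vs 1: take 1 from right. Merged: [1]
Compare 12 vs 21: take 12 from left. Merged: [1, 12]
Compare 13 vs 21: take 13 from left. Merged: [1, 12, 13]
Compare 16 vs 21: take 16 from left. Merged: [1, 12, 13, 16]
Compare 16 vs 21: take 16 from left. Merged: [1, 12, 13, 16, 16]
Compare 36 vs 21: take 21 from right. Merged: [1, 12, 13, 16, 16, 21]
Compare 36 vs 24: take 24 from right. Merged: [1, 12, 13, 16, 16, 21, 24]
Compare 36 vs 31: take 31 from right. Merged: [1, 12, 13, 16, 16, 21, 24, 31]
Compare 36 vs 35: take 35 from right. Merged: [1, 12, 13, 16, 16, 21, 24, 31, 35]
Compare 36 vs 36: take 36 from left. Merged: [1, 12, 13, 16, 16, 21, 24, 31, 35, 36]
Append remaining from right: [36]. Merged: [1, 12, 13, 16, 16, 21, 24, 31, 35, 36, 36]

Final merged array: [1, 12, 13, 16, 16, 21, 24, 31, 35, 36, 36]
Total comparisons: 10

The merged array is [1, 12, 13, 16, 16, 21, 24, 31, 35, 36, 36], requiring 10 comparisons. The merge step runs in O(n) time where n is the total number of elements.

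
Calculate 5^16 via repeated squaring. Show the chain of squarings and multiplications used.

Computing 5^16 by squaring (build up from 5^1; each line after the first costs one multiplication):

5^1 = 5
5^2 = (5^1)^2 = 5^2 = 25
5^4 = (5^2)^2 = 25^2 = 625
5^8 = (5^4)^2 = 625^2 = 390625
5^16 = (5^8)^2 = 390625^2 = 152587890625

Result: 152587890625
Multiplications needed: 4 (4 lines after 5^1)

5^16 = 152587890625. Using exponentiation by squaring, this requires 4 multiplications. The key idea: if the exponent is even, square the half-power; if odd, multiply by the base once.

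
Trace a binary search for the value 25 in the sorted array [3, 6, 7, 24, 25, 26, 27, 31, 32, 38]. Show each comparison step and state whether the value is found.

Binary search for 25 in [3, 6, 7, 24, 25, 26, 27, 31, 32, 38]:

lo=0, hi=9, mid=4, arr[mid]=25 -> Found target at index 4!

Binary search finds 25 at index 4 after 1 comparisons. The search repeatedly halves the search space by comparing with the middle element.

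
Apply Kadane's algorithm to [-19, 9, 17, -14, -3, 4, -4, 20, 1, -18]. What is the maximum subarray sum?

Using Kadane's algorithm on [-19, 9, 17, -14, -3, 4, -4, 20, 1, -18]:

Scanning through the array:
Position 1 (value 9): max_ending_here = 9, max_so_far = 9
Position 2 (value 17): max_ending_here = 26, max_so_far = 26
Position 3 (value -14): max_ending_here = 12, max_so_far = 26
Position 4 (value -3): max_ending_here = 9, max_so_far = 26
Position 5 (value 4): max_ending_here = 13, max_so_far = 26
Position 6 (value -4): max_ending_here = 9, max_so_far = 26
Position 7 (value 20): max_ending_here = 29, max_so_far = 29
Position 8 (value 1): max_ending_here = 30, max_so_far = 30
Position 9 (value -18): max_ending_here = 12, max_so_far = 30

Maximum subarray: [9, 17, -14, -3, 4, -4, 20, 1]
Maximum sum: 30

The maximum subarray is [9, 17, -14, -3, 4, -4, 20, 1] with sum 30. This subarray runs from index 1 to index 8.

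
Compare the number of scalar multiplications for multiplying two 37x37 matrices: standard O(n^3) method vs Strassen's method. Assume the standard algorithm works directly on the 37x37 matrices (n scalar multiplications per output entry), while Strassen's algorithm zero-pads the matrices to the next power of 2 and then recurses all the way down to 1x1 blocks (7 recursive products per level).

Matrix multiplication for 37x37 matrices:

Strassen's algorithm requires power-of-2 dimensions. Pad 37x37 to 64x64 (next power of 2).

Standard algorithm: 37^3 = 50653 multiplications
Strassen's algorithm: 7^(log2(64)) = 7^6 = 117649 multiplications
Difference: 50653 - 117649 = -66996 (Strassen uses MORE here due to padding overhead — for small or just-over-power-of-2 n, padding can outweigh the per-level savings)

Standard: 50653 multiplications (37^3). Strassen: 117649 multiplications (7^6, after padding to 64x64). Strassen reduces 8 recursive multiplications to 7 at each level.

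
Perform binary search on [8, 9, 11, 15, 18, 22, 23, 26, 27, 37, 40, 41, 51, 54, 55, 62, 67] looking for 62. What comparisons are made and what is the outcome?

Binary search for 62 in [8, 9, 11, 15, 18, 22, 23, 26, 27, 37, 40, 41, 51, 54, 55, 62, 67]:

lo=0, hi=16, mid=8, arr[mid]=27 -> 27 < 62, search right half
lo=9, hi=16, mid=12, arr[mid]=51 -> 51 < 62, search right half
lo=13, hi=16, mid=14, arr[mid]=55 -> 55 < 62, search right half
lo=15, hi=16, mid=15, arr[mid]=62 -> Found target at index 15!

Binary search finds 62 at index 15 after 4 comparisons. The search repeatedly halves the search space by comparing with the middle element.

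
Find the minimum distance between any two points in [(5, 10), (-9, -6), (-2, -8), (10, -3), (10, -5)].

Computing all pairwise distances among 5 points:

d((5, 10), (-9, -6)) = 21.2603
d((5, 10), (-2, -8)) = 19.3132
d((5, 10), (10, -3)) = 13.9284
d((5, 10), (10, -5)) = 15.8114
d((-9, -6), (-2, -8)) = 7.2801
d((-9, -6), (10, -3)) = 19.2354
d((-9, -6), (10, -5)) = 19.0263
d((-2, -8), (10, -3)) = 13.0
d((-2, -8), (10, -5)) = 12.3693
d((10, -3), (10, -5)) = 2.0 <-- minimum

Closest pair: (10, -3) and (10, -5) with distance 2.0

The closest pair is (10, -3) and (10, -5) with Euclidean distance 2.0. For 5 points, brute-force pairwise comparison is shown above. For large n, the divide-and-conquer algorithm (sort by x, recurse on halves, check the dividing strip) achieves O(n log n).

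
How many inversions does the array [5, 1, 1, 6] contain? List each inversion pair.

Finding inversions in [5, 1, 1, 6]:

(0, 1): arr[0]=5 > arr[1]=1
(0, 2): arr[0]=5 > arr[2]=1

Total inversions: 2

The array has 2 inversion(s): (0,1), (0,2). Each pair (i,j) satisfies i < j and arr[i] > arr[j].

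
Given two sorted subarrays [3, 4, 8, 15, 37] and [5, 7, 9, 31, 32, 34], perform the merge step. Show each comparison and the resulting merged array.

Merging process:

Compare 3 vs 5: take 3 from left. Merged: [3]
Compare 4 vs 5: take 4 from left. Merged: [3, 4]
Compare 8 vs 5: take 5 from right. Merged: [3, 4, 5]
Compare 8 vs 7: take 7 from right. Merged: [3, 4, 5, 7]
Compare 8 vs 9: take 8 from left. Merged: [3, 4, 5, 7, 8]
Compare 15 vs 9: take 9 from right. Merged: [3, 4, 5, 7, 8, 9]
Compare 15 vs 31: take 15 from left. Merged: [3, 4, 5, 7, 8, 9, 15]
Compare 37 vs 31: take 31 from right. Merged: [3, 4, 5, 7, 8, 9, 15, 31]
Compare 37 vs 32: take 32 from right. Merged: [3, 4, 5, 7, 8, 9, 15, 31, 32]
Compare 37 vs 34: take 34 from right. Merged: [3, 4, 5, 7, 8, 9, 15, 31, 32, 34]
Append remaining from left: [37]. Merged: [3, 4, 5, 7, 8, 9, 15, 31, 32, 34, 37]

Final merged array: [3, 4, 5, 7, 8, 9, 15, 31, 32, 34, 37]
Total comparisons: 10

The merged array is [3, 4, 5, 7, 8, 9, 15, 31, 32, 34, 37], requiring 10 comparisons. The merge step runs in O(n) time where n is the total number of elements.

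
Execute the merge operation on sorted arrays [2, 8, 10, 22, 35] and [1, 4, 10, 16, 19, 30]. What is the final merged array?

Merging process:

Compare 2 vs 1: take 1 from right. Merged: [1]
Compare 2 vs 4: take 2 from left. Merged: [1, 2]
Compare 8 vs 4: take 4 from right. Merged: [1, 2, 4]
Compare 8 vs 10: take 8 from left. Merged: [1, 2, 4, 8]
Compare 10 vs 10: take 10 from left. Merged: [1, 2, 4, 8, 10]
Compare 22 vs 10: take 10 from right. Merged: [1, 2, 4, 8, 10, 10]
Compare 22 vs 16: take 16 from right. Merged: [1, 2, 4, 8, 10, 10, 16]
Compare 22 vs 19: take 19 from right. Merged: [1, 2, 4, 8, 10, 10, 16, 19]
Compare 22 vs 30: take 22 from left. Merged: [1, 2, 4, 8, 10, 10, 16, 19, 22]
Compare 35 vs 30: take 30 from right. Merged: [1, 2, 4, 8, 10, 10, 16, 19, 22, 30]
Append remaining from left: [35]. Merged: [1, 2, 4, 8, 10, 10, 16, 19, 22, 30, 35]

Final merged array: [1, 2, 4, 8, 10, 10, 16, 19, 22, 30, 35]
Total comparisons: 10

The merged array is [1, 2, 4, 8, 10, 10, 16, 19, 22, 30, 35], requiring 10 comparisons. The merge step runs in O(n) time where n is the total number of elements.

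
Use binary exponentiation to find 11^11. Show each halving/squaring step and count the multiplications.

Computing 11^11 by squaring (build up from 11^1; each line after the first costs one multiplication):

11^1 = 11
11^2 = (11^1)^2 = 11^2 = 121
11^4 = (11^2)^2 = 121^2 = 14641
11^5 = 11 * 11^4 = 11 * 14641 = 161051
11^10 = (11^5)^2 = 161051^2 = 25937424601
11^11 = 11 * 11^10 = 11 * 25937424601 = 285311670611

Result: 285311670611
Multiplications needed: 5 (5 lines after 11^1)

11^11 = 285311670611. Using exponentiation by squaring, this requires 5 multiplications. The key idea: if the exponent is even, square the half-power; if odd, multiply by the base once.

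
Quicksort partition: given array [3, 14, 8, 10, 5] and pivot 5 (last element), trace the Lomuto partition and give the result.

Lomuto partition with pivot = 5:

Initial array: [3, 14, 8, 10, 5]

arr[0]=3 <= 5: swap with position 0, array becomes [3, 14, 8, 10, 5]
arr[1]=14 > 5: no swap
arr[2]=8 > 5: no swap
arr[3]=10 > 5: no swap

Place pivot at position 1: [3, 5, 8, 10, 14]
Pivot position: 1

After partitioning with pivot 5, the array becomes [3, 5, 8, 10, 14]. The pivot is placed at index 1. All elements to the left of the pivot are <= 5, and all elements to the right are > 5.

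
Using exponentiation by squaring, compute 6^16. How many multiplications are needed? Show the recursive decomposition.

Computing 6^16 by squaring (build up from 6^1; each line after the first costs one multiplication):

6^1 = 6
6^2 = (6^1)^2 = 6^2 = 36
6^4 = (6^2)^2 = 36^2 = 1296
6^8 = (6^4)^2 = 1296^2 = 1679616
6^16 = (6^8)^2 = 1679616^2 = 2821109907456

Result: 2821109907456
Multiplications needed: 4 (4 lines after 6^1)

6^16 = 2821109907456. Using exponentiation by squaring, this requires 4 multiplications. The key idea: if the exponent is even, square the half-power; if odd, multiply by the base once.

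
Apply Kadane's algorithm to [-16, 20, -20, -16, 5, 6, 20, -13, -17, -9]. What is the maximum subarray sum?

Using Kadane's algorithm on [-16, 20, -20, -16, 5, 6, 20, -13, -17, -9]:

Scanning through the array:
Position 1 (value 20): max_ending_here = 20, max_so_far = 20
Position 2 (value -20): max_ending_here = 0, max_so_far = 20
Position 3 (value -16): max_ending_here = -16, max_so_far = 20
Position 4 (value 5): max_ending_here = 5, max_so_far = 20
Position 5 (value 6): max_ending_here = 11, max_so_far = 20
Position 6 (value 20): max_ending_here = 31, max_so_far = 31
Position 7 (value -13): max_ending_here = 18, max_so_far = 31
Position 8 (value -17): max_ending_here = 1, max_so_far = 31
Position 9 (value -9): max_ending_here = -8, max_so_far = 31

Maximum subarray: [5, 6, 20]
Maximum sum: 31

The maximum subarray is [5, 6, 20] with sum 31. This subarray runs from index 4 to index 6.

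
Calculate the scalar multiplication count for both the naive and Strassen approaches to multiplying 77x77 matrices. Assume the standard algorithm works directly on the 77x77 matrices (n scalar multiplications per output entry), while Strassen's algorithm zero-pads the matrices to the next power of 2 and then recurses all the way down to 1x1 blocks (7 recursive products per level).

Matrix multiplication for 77x77 matrices:

Strassen's algorithm requires power-of-2 dimensions. Pad 77x77 to 128x128 (next power of 2).

Standard algorithm: 77^3 = 456533 multiplications
Strassen's algorithm: 7^(log2(128)) = 7^7 = 823543 multiplications
Difference: 456533 - 823543 = -367010 (Strassen uses MORE here due to padding overhead — for small or just-over-power-of-2 n, padding can outweigh the per-level savings)

Standard: 456533 multiplications (77^3). Strassen: 823543 multiplications (7^7, after padding to 128x128). Strassen reduces 8 recursive multiplications to 7 at each level.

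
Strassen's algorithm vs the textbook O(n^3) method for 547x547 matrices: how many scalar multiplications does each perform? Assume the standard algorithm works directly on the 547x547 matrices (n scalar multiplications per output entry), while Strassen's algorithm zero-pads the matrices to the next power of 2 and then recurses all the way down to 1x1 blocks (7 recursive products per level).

Matrix multiplication for 547x547 matrices:

Strassen's algorithm requires power-of-2 dimensions. Pad 547x547 to 1024x1024 (next power of 2).

Standard algorithm: 547^3 = 163667323 multiplications
Strassen's algorithm: 7^(log2(1024)) = 7^10 = 282475249 multiplications
Difference: 163667323 - 282475249 = -118807926 (Strassen uses MORE here due to padding overhead — for small or just-over-power-of-2 n, padding can outweigh the per-level savings)

Standard: 163667323 multiplications (547^3). Strassen: 282475249 multiplications (7^10, after padding to 1024x1024). Strassen reduces 8 recursive multiplications to 7 at each level.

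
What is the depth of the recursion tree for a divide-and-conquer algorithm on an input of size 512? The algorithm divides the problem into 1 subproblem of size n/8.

For divide and conquer with division factor 8:

Problem sizes at each level:
Level 0: 512
Level 1: 64
Level 2: 8
Level 3: 1

The root is level 0 and the size-1 base case is level 3 (the tree spans levels 0 through 3, i.e. 4 levels counting the root), so the depth is the number of divisions: log_8(512) = 3

The recursion tree depth is log_8(512) = 3. At each level, the problem size is divided by 8, so it takes 3 divisions to reduce to a base case of size 1. The algorithm makes 1 recursive call at each level.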